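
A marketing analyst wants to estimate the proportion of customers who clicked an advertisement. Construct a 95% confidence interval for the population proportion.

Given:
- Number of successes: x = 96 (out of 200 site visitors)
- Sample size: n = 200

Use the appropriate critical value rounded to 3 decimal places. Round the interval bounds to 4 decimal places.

Sample proportion: p̂ = 96/200 = 0.480000

Check conditions for normal approximation:
  np̂ = 96 ≥ 10 ✓
  n(1-p̂) = 104 ≥ 10 ✓

The sample is large enough, so use a z-interval (normal approximation) for the proportion.

For 95% confidence, z* = 1.96 (from standard normal table)

Standard error: SE = √(p̂(1-p̂)/n) = √(0.480000×0.520000/200) = 0.03532704

Margin of error: E = z* × SE = 1.96 × 0.03532704 = 0.069241

Z-interval: p̂ ± E = 0.480000 ± 0.069241 = (0.410759, 0.549241)

Rounded to 4 decimal places:

(0.4108, 0.5492)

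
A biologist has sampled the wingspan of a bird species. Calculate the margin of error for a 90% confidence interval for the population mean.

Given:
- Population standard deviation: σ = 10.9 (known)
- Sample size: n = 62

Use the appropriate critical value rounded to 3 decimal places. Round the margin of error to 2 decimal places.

The population standard deviation σ is known, so use the z-interval margin of error formula.

For 90% confidence, z* = 1.645 (from standard normal table)

Margin of error formula for z-interval: E = z* × σ/√n

E = 1.645 × 10.9/√62
  = 1.645 × 1.384301
  = 2.2772

Rounded to 2 decimal places:

2.28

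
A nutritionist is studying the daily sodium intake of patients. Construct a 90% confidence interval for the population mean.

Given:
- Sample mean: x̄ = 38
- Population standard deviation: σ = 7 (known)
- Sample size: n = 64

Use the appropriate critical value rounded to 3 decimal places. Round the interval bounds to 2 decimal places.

The population standard deviation σ is known, so use a z-interval (standard normal critical value).

For 90% confidence, z* = 1.645 (from standard normal table)

Standard error: SE = σ/√n = 7/√64 = 0.875000

Margin of error: E = z* × SE = 1.645 × 0.875000 = 1.4394

Z-interval: x̄ ± E = 38 ± 1.4394 = (36.5606, 39.4394)

Rounded to 2 decimal places:

(36.56, 39.44)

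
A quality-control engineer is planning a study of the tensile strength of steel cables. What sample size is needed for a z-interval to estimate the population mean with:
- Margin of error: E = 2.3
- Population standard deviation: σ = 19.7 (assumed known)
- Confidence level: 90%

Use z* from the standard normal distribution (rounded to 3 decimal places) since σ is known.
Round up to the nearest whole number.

Using z* since population σ is known (z-interval formula).

For 90% confidence, z* = 1.645 (from standard normal table)

Sample size formula for z-interval: n = (z*σ/E)²

n = (1.645 × 19.7 / 2.3)²
  = (14.089783)²
  = 198.5220

Round up to the nearest whole number: n = 199

199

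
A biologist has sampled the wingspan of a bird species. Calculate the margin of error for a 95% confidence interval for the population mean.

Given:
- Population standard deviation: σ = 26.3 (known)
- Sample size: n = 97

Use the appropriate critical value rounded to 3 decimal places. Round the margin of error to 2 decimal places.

The population standard deviation σ is known, so use the z-interval margin of error formula.

For 95% confidence, z* = 1.96 (from standard normal table)

Margin of error formula for z-interval: E = z* × σ/√n

E = 1.96 × 26.3/√97
  = 1.96 × 2.670360
  = 5.2339

Rounded to 2 decimal places:

5.23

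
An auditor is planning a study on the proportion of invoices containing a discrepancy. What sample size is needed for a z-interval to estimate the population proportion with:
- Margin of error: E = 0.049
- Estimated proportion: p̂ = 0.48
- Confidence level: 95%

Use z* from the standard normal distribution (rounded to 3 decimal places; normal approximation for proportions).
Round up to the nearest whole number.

Using z* for proportion z-interval (normal approximation).

For 95% confidence, z* = 1.96 (from standard normal table)

Sample size formula for proportion z-interval: n = z*²p̂(1-p̂)/E²

n = 1.96² × 0.48 × 0.52 / 0.049²
  = 3.8416 × 0.2496 / 0.002401
  = 399.3600

Round up to the nearest whole number: n = 400

400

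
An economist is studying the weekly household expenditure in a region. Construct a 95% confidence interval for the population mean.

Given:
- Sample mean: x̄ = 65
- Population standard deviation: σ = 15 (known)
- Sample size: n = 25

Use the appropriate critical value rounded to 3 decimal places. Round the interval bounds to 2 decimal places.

The population standard deviation σ is known, so use a z-interval (standard normal critical value).

For 95% confidence, z* = 1.96 (from standard normal table)

Standard error: SE = σ/√n = 15/√25 = 3.000000

Margin of error: E = z* × SE = 1.96 × 3.000000 = 5.8800

Z-interval: x̄ ± E = 65 ± 5.8800 = (59.1200, 70.8800)

Rounded to 2 decimal places:

(59.12, 70.88)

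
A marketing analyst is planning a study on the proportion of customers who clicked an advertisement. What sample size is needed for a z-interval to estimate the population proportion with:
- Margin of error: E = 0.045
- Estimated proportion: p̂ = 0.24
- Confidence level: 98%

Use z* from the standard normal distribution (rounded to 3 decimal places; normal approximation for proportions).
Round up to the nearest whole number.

Using z* for proportion z-interval (normal approximation).

For 98% confidence, z* = 2.326 (from standard normal table)

Sample size formula for proportion z-interval: n = z*²p̂(1-p̂)/E²

n = 2.326² × 0.24 × 0.76 / 0.045²
  = 5.410276 × 0.1824 / 0.002025
  = 487.3256

Round up to the nearest whole number: n = 488

488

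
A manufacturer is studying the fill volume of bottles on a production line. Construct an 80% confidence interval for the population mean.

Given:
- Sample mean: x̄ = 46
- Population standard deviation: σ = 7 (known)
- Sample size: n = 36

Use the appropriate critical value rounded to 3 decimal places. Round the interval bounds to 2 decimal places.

The population standard deviation σ is known, so use a z-interval (standard normal critical value).

For 80% confidence, z* = 1.282 (from standard normal table)

Standard error: SE = σ/√n = 7/√36 = 1.166667

Margin of error: E = z* × SE = 1.282 × 1.166667 = 1.4957

Z-interval: x̄ ± E = 46 ± 1.4957 = (44.5043, 47.4957)

Rounded to 2 decimal places:

(44.50, 47.50)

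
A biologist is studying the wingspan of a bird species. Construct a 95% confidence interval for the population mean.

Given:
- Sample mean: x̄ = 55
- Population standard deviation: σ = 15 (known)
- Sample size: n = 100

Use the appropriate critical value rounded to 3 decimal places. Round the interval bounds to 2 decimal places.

The population standard deviation σ is known, so use a z-interval (standard normal critical value).

For 95% confidence, z* = 1.96 (from standard normal table)

Standard error: SE = σ/√n = 15/√100 = 1.500000

Margin of error: E = z* × SE = 1.96 × 1.500000 = 2.9400

Z-interval: x̄ ± E = 55 ± 2.9400 = (52.0600, 57.9400)

Rounded to 2 decimal places:

(52.06, 57.94)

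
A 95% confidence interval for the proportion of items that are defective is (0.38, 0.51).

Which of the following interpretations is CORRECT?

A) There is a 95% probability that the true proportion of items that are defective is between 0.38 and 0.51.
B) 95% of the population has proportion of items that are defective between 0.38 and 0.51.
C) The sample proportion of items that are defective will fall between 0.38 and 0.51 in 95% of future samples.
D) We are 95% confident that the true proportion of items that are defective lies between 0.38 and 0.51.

A confidence interval represents our confidence in the procedure, not a probability statement about the parameter.

Key concept: If we repeated this sampling process many times and computed a 95% CI each time, about 95% of those intervals would contain the true population parameter.

For this specific interval (0.38, 0.51):
- Midpoint (point estimate): 0.445
- Margin of error: 0.065

The correct interpretation is the one stating confidence that the true parameter lies in the interval — option D.

D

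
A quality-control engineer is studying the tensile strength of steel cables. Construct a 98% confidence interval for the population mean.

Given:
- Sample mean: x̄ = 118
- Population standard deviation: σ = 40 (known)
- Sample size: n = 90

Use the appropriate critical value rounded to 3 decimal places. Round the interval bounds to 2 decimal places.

The population standard deviation σ is known, so use a z-interval (standard normal critical value).

For 98% confidence, z* = 2.326 (from standard normal table)

Standard error: SE = σ/√n = 40/√90 = 4.216370

Margin of error: E = z* × SE = 2.326 × 4.216370 = 9.8073

Z-interval: x̄ ± E = 118 ± 9.8073 = (108.1927, 127.8073)

Rounded to 2 decimal places:

(108.19, 127.81)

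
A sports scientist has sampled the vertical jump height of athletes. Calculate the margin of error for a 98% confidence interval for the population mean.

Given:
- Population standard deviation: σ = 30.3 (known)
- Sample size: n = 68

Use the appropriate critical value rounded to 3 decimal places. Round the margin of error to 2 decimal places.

The population standard deviation σ is known, so use the z-interval margin of error formula.

For 98% confidence, z* = 2.326 (from standard normal table)

Margin of error formula for z-interval: E = z* × σ/√n

E = 2.326 × 30.3/√68
  = 2.326 × 3.674415
  = 8.5467

Rounded to 2 decimal places:

8.55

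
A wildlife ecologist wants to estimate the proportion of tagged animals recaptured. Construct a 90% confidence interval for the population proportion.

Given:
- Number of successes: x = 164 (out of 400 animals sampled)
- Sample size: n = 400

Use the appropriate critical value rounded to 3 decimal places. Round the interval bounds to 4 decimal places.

Sample proportion: p̂ = 164/400 = 0.410000

Check conditions for normal approximation:
  np̂ = 164 ≥ 10 ✓
  n(1-p̂) = 236 ≥ 10 ✓

The sample is large enough, so use a z-interval (normal approximation) for the proportion.

For 90% confidence, z* = 1.645 (from standard normal table)

Standard error: SE = √(p̂(1-p̂)/n) = √(0.410000×0.590000/400) = 0.02459167

Margin of error: E = z* × SE = 1.645 × 0.02459167 = 0.040453

Z-interval: p̂ ± E = 0.410000 ± 0.040453 = (0.369547, 0.450453)

Rounded to 4 decimal places:

(0.3695, 0.4505)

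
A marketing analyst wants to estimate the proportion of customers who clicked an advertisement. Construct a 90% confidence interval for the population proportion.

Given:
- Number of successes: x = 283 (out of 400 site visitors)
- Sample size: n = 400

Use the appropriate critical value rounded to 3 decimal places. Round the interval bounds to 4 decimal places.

Sample proportion: p̂ = 283/400 = 0.707500

Check conditions for normal approximation:
  np̂ = 283 ≥ 10 ✓
  n(1-p̂) = 117 ≥ 10 ✓

The sample is large enough, so use a z-interval (normal approximation) for the proportion.

For 90% confidence, z* = 1.645 (from standard normal table)

Standard error: SE = √(p̂(1-p̂)/n) = √(0.707500×0.292500/400) = 0.02274554

Margin of error: E = z* × SE = 1.645 × 0.02274554 = 0.037416

Z-interval: p̂ ± E = 0.707500 ± 0.037416 = (0.670084, 0.744916)

Rounded to 4 decimal places:

(0.6701, 0.7449)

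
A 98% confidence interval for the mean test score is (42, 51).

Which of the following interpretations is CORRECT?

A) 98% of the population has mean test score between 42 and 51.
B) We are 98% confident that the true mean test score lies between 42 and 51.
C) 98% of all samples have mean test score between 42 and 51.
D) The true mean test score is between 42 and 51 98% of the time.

A confidence interval represents our confidence in the procedure, not a probability statement about the parameter.

Key concept: If we repeated this sampling process many times and computed a 98% CI each time, about 98% of those intervals would contain the true population parameter.

For this specific interval (42, 51):
- Midpoint (point estimate): 46.5
- Margin of error: 4.5

The correct interpretation is the one stating confidence that the true parameter lies in the interval — option B.

B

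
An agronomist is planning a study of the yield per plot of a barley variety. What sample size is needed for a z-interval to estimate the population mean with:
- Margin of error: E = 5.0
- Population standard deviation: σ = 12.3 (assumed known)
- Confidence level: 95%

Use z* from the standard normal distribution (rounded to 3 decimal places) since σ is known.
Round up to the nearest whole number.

Using z* since population σ is known (z-interval formula).

For 95% confidence, z* = 1.96 (from standard normal table)

Sample size formula for z-interval: n = (z*σ/E)²

n = (1.96 × 12.3 / 5.0)²
  = (4.821600)²
  = 23.2478

Round up to the nearest whole number: n = 24

24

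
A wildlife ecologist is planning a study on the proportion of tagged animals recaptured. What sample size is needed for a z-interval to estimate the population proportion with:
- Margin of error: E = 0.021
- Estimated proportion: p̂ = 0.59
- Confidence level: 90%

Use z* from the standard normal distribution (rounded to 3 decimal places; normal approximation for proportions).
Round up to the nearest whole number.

Using z* for proportion z-interval (normal approximation).

For 90% confidence, z* = 1.645 (from standard normal table)

Sample size formula for proportion z-interval: n = z*²p̂(1-p̂)/E²

n = 1.645² × 0.59 × 0.41 / 0.021²
  = 2.706025 × 0.2419 / 0.000441
  = 1484.3253

Round up to the nearest whole number: n = 1485

1485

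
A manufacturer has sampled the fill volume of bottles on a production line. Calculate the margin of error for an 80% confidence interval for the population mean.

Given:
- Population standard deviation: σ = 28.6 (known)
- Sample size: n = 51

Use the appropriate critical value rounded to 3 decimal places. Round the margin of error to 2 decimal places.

The population standard deviation σ is known, so use the z-interval margin of error formula.

For 80% confidence, z* = 1.282 (from standard normal table)

Margin of error formula for z-interval: E = z* × σ/√n

E = 1.282 × 28.6/√51
  = 1.282 × 4.004801
  = 5.1342

Rounded to 2 decimal places:

5.13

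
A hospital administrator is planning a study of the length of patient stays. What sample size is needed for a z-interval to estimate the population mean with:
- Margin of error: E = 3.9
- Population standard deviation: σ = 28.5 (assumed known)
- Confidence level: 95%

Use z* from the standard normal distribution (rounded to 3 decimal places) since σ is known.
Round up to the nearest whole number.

Using z* since population σ is known (z-interval formula).

For 95% confidence, z* = 1.96 (from standard normal table)

Sample size formula for z-interval: n = (z*σ/E)²

n = (1.96 × 28.5 / 3.9)²
  = (14.323077)²
  = 205.1505

Round up to the nearest whole number: n = 206

206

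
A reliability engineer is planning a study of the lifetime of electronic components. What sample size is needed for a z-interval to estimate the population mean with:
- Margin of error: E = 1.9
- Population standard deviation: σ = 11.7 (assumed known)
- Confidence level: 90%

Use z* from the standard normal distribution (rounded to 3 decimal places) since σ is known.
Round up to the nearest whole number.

Using z* since population σ is known (z-interval formula).

For 90% confidence, z* = 1.645 (from standard normal table)

Sample size formula for z-interval: n = (z*σ/E)²

n = (1.645 × 11.7 / 1.9)²
  = (10.129737)²
  = 102.6116

Round up to the nearest whole number: n = 103

103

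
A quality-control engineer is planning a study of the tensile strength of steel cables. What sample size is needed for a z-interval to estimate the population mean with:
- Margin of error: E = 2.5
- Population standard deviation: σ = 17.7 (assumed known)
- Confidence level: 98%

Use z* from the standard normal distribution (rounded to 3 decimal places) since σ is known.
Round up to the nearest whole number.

Using z* since population σ is known (z-interval formula).

For 98% confidence, z* = 2.326 (from standard normal table)

Sample size formula for z-interval: n = (z*σ/E)²

n = (2.326 × 17.7 / 2.5)²
  = (16.468080)²
  = 271.1977

Round up to the nearest whole number: n = 272

272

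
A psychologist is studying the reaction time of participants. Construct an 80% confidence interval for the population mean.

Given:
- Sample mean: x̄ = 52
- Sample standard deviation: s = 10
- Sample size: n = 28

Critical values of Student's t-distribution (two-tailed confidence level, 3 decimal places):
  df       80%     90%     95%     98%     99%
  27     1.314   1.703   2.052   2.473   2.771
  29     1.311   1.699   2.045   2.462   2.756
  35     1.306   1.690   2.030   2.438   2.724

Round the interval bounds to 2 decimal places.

The population standard deviation σ is unknown (only the sample standard deviation s is given), so use a t-interval with df = n - 1 = 28 - 1 = 27.

For 80% confidence with df = 27, t* = 1.314 (from t-table)

Standard error: SE = s/√n = 10/√28 = 1.889822

Margin of error: E = t* × SE = 1.314 × 1.889822 = 2.4832

T-interval: x̄ ± E = 52 ± 2.4832 = (49.5168, 54.4832)

Rounded to 2 decimal places:

(49.52, 54.48)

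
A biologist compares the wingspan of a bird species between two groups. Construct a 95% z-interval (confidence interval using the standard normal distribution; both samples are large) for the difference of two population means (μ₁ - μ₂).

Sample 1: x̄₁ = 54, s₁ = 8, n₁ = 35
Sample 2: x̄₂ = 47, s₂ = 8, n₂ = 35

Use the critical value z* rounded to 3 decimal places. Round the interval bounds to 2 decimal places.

Both samples are large (n₁ = 35 ≥ 30, n₂ = 35 ≥ 30), so a z-interval for the difference of means applies.

Point estimate: x̄₁ - x̄₂ = 54 - 47 = 7

Standard error: SE = √(s₁²/n₁ + s₂²/n₂)
= √(8²/35 + 8²/35)
= √(1.828571 + 1.828571)
= 1.912366

For 95% confidence, z* = 1.96 (from standard normal table)
Margin of error: E = z* × SE = 1.96 × 1.912366 = 3.7482

Z-interval: (x̄₁ - x̄₂) ± E = 7 ± 3.7482 = (3.2518, 10.7482)

Rounded to 2 decimal places:

(3.25, 10.75)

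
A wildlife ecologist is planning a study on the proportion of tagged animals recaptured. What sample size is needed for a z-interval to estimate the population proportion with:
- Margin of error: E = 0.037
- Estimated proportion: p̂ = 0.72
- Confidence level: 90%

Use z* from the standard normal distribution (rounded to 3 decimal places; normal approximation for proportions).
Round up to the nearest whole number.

Using z* for proportion z-interval (normal approximation).

For 90% confidence, z* = 1.645 (from standard normal table)

Sample size formula for proportion z-interval: n = z*²p̂(1-p̂)/E²

n = 1.645² × 0.72 × 0.28 / 0.037²
  = 2.706025 × 0.2016 / 0.001369
  = 398.4913

Round up to the nearest whole number: n = 399

399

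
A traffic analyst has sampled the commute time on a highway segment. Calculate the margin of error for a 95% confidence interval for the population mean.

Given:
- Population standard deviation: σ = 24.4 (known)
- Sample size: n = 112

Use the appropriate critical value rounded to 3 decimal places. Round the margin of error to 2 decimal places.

The population standard deviation σ is known, so use the z-interval margin of error formula.

For 95% confidence, z* = 1.96 (from standard normal table)

Margin of error formula for z-interval: E = z* × σ/√n

E = 1.96 × 24.4/√112
  = 1.96 × 2.305583
  = 4.5189

Rounded to 2 decimal places:

4.52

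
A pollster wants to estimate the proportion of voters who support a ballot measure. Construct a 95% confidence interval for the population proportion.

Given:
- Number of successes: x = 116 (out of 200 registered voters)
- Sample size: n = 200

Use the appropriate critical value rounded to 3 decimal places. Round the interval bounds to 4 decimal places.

Sample proportion: p̂ = 116/200 = 0.580000

Check conditions for normal approximation:
  np̂ = 116 ≥ 10 ✓
  n(1-p̂) = 84 ≥ 10 ✓

The sample is large enough, so use a z-interval (normal approximation) for the proportion.

For 95% confidence, z* = 1.96 (from standard normal table)

Standard error: SE = √(p̂(1-p̂)/n) = √(0.580000×0.420000/200) = 0.03489986

Margin of error: E = z* × SE = 1.96 × 0.03489986 = 0.068404

Z-interval: p̂ ± E = 0.580000 ± 0.068404 = (0.511596, 0.648404)

Rounded to 4 decimal places:

(0.5116, 0.6484)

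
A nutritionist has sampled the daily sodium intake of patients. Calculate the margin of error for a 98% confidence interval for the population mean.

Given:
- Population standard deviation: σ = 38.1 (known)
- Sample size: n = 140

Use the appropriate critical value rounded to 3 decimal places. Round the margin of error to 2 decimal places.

The population standard deviation σ is known, so use the z-interval margin of error formula.

For 98% confidence, z* = 2.326 (from standard normal table)

Margin of error formula for z-interval: E = z* × σ/√n

E = 2.326 × 38.1/√140
  = 2.326 × 3.220038
  = 7.4898

Rounded to 2 decimal places:

7.49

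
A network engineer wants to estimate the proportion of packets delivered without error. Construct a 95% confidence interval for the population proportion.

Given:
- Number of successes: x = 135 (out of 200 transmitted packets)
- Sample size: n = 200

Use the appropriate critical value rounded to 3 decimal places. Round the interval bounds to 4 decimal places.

Sample proportion: p̂ = 135/200 = 0.675000

Check conditions for normal approximation:
  np̂ = 135 ≥ 10 ✓
  n(1-p̂) = 65 ≥ 10 ✓

The sample is large enough, so use a z-interval (normal approximation) for the proportion.

For 95% confidence, z* = 1.96 (from standard normal table)

Standard error: SE = √(p̂(1-p̂)/n) = √(0.675000×0.325000/200) = 0.03311910

Margin of error: E = z* × SE = 1.96 × 0.03311910 = 0.064913

Z-interval: p̂ ± E = 0.675000 ± 0.064913 = (0.610087, 0.739913)

Rounded to 4 decimal places:

(0.6101, 0.7399)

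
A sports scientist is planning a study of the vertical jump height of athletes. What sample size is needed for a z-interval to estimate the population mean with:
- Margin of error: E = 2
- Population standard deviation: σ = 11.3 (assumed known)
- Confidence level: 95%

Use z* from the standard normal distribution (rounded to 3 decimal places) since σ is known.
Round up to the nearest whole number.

Using z* since population σ is known (z-interval formula).

For 95% confidence, z* = 1.96 (from standard normal table)

Sample size formula for z-interval: n = (z*σ/E)²

n = (1.96 × 11.3 / 2)²
  = (11.074000)²
  = 122.6335

Round up to the nearest whole number: n = 123

123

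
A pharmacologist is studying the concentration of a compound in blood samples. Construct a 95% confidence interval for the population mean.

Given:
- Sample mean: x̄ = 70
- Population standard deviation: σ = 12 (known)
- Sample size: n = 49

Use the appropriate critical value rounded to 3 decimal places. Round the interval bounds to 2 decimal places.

The population standard deviation σ is known, so use a z-interval (standard normal critical value).

For 95% confidence, z* = 1.96 (from standard normal table)

Standard error: SE = σ/√n = 12/√49 = 1.714286

Margin of error: E = z* × SE = 1.96 × 1.714286 = 3.3600

Z-interval: x̄ ± E = 70 ± 3.3600 = (66.6400, 73.3600)

Rounded to 2 decimal places:

(66.64, 73.36)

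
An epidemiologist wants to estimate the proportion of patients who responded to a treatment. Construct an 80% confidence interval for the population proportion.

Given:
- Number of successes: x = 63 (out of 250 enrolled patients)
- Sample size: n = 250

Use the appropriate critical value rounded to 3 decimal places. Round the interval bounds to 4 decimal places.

Sample proportion: p̂ = 63/250 = 0.252000

Check conditions for normal approximation:
  np̂ = 63 ≥ 10 ✓
  n(1-p̂) = 187 ≥ 10 ✓

The sample is large enough, so use a z-interval (normal approximation) for the proportion.

For 80% confidence, z* = 1.282 (from standard normal table)

Standard error: SE = √(p̂(1-p̂)/n) = √(0.252000×0.748000/250) = 0.02745877

Margin of error: E = z* × SE = 1.282 × 0.02745877 = 0.035202

Z-interval: p̂ ± E = 0.252000 ± 0.035202 = (0.216798, 0.287202)

Rounded to 4 decimal places:

(0.2168, 0.2872)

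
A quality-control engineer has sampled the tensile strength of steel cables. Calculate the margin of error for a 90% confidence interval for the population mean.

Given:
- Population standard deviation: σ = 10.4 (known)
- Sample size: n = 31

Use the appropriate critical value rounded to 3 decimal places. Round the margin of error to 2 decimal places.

The population standard deviation σ is known, so use the z-interval margin of error formula.

For 90% confidence, z* = 1.645 (from standard normal table)

Margin of error formula for z-interval: E = z* × σ/√n

E = 1.645 × 10.4/√31
  = 1.645 × 1.867895
  = 3.0727

Rounded to 2 decimal places:

3.07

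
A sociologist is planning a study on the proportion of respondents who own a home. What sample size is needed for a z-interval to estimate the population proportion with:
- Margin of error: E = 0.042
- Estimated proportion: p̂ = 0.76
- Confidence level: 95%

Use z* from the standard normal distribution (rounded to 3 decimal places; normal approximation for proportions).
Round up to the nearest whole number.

Using z* for proportion z-interval (normal approximation).

For 95% confidence, z* = 1.96 (from standard normal table)

Sample size formula for proportion z-interval: n = z*²p̂(1-p̂)/E²

n = 1.96² × 0.76 × 0.24 / 0.042²
  = 3.8416 × 0.1824 / 0.001764
  = 397.2267

Round up to the nearest whole number: n = 398

398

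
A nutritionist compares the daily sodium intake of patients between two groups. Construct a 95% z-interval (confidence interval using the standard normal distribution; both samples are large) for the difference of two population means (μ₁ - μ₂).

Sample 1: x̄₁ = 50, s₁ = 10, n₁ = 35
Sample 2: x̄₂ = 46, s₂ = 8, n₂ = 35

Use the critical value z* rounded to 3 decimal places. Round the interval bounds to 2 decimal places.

Both samples are large (n₁ = 35 ≥ 30, n₂ = 35 ≥ 30), so a z-interval for the difference of means applies.

Point estimate: x̄₁ - x̄₂ = 50 - 46 = 4

Standard error: SE = √(s₁²/n₁ + s₂²/n₂)
= √(10²/35 + 8²/35)
= √(2.857143 + 1.828571)
= 2.164651

For 95% confidence, z* = 1.96 (from standard normal table)
Margin of error: E = z* × SE = 1.96 × 2.164651 = 4.2427

Z-interval: (x̄₁ - x̄₂) ± E = 4 ± 4.2427 = (-0.2427, 8.2427)

Rounded to 2 decimal places:

(-0.24, 8.24)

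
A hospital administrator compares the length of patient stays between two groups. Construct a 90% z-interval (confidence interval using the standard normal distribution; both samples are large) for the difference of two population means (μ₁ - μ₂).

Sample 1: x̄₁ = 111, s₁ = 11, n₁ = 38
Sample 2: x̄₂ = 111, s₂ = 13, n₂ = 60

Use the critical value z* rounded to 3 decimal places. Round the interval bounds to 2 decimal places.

Both samples are large (n₁ = 38 ≥ 30, n₂ = 60 ≥ 30), so a z-interval for the difference of means applies.

Point estimate: x̄₁ - x̄₂ = 111 - 111 = 0

Standard error: SE = √(s₁²/n₁ + s₂²/n₂)
= √(11²/38 + 13²/60)
= √(3.184211 + 2.816667)
= 2.449669

For 90% confidence, z* = 1.645 (from standard normal table)
Margin of error: E = z* × SE = 1.645 × 2.449669 = 4.0297

Z-interval: (x̄₁ - x̄₂) ± E = 0 ± 4.0297 = (-4.0297, 4.0297)

Rounded to 2 decimal places:

(-4.03, 4.03)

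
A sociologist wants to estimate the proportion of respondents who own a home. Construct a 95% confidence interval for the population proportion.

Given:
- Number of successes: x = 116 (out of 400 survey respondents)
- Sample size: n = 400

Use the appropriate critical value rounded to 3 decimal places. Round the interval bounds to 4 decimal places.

Sample proportion: p̂ = 116/400 = 0.290000

Check conditions for normal approximation:
  np̂ = 116 ≥ 10 ✓
  n(1-p̂) = 284 ≥ 10 ✓

The sample is large enough, so use a z-interval (normal approximation) for the proportion.

For 95% confidence, z* = 1.96 (from standard normal table)

Standard error: SE = √(p̂(1-p̂)/n) = √(0.290000×0.710000/400) = 0.02268810

Margin of error: E = z* × SE = 1.96 × 0.02268810 = 0.044469

Z-interval: p̂ ± E = 0.290000 ± 0.044469 = (0.245531, 0.334469)

Rounded to 4 decimal places:

(0.2455, 0.3345)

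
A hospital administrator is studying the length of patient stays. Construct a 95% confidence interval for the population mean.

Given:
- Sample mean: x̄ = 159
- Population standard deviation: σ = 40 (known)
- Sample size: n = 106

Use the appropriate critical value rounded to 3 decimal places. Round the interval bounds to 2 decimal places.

The population standard deviation σ is known, so use a z-interval (standard normal critical value).

For 95% confidence, z* = 1.96 (from standard normal table)

Standard error: SE = σ/√n = 40/√106 = 3.885143

Margin of error: E = z* × SE = 1.96 × 3.885143 = 7.6149

Z-interval: x̄ ± E = 159 ± 7.6149 = (151.3851, 166.6149)

Rounded to 2 decimal places:

(151.39, 166.61)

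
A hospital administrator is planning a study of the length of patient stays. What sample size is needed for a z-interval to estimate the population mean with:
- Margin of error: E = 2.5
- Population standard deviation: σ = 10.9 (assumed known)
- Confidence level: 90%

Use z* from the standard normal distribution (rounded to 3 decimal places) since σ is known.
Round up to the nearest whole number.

Using z* since population σ is known (z-interval formula).

For 90% confidence, z* = 1.645 (from standard normal table)

Sample size formula for z-interval: n = (z*σ/E)²

n = (1.645 × 10.9 / 2.5)²
  = (7.172200)²
  = 51.4405

Round up to the nearest whole number: n = 52

52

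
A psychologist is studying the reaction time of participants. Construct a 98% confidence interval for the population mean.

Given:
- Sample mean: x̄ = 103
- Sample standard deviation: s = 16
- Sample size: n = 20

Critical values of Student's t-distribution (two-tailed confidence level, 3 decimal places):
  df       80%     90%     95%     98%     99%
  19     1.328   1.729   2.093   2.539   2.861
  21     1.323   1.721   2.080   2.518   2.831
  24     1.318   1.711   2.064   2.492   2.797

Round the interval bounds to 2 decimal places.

The population standard deviation σ is unknown (only the sample standard deviation s is given), so use a t-interval with df = n - 1 = 20 - 1 = 19.

For 98% confidence with df = 19, t* = 2.539 (from t-table)

Standard error: SE = s/√n = 16/√20 = 3.577709

Margin of error: E = t* × SE = 2.539 × 3.577709 = 9.0838

T-interval: x̄ ± E = 103 ± 9.0838 = (93.9162, 112.0838)

Rounded to 2 decimal places:

(93.92, 112.08)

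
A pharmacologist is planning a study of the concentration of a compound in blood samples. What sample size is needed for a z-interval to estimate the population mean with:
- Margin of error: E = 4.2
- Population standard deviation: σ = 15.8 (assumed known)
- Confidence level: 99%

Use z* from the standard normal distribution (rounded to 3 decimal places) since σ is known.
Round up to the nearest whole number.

Using z* since population σ is known (z-interval formula).

For 99% confidence, z* = 2.576 (from standard normal table)

Sample size formula for z-interval: n = (z*σ/E)²

n = (2.576 × 15.8 / 4.2)²
  = (9.690667)²
  = 93.9090

Round up to the nearest whole number: n = 94

94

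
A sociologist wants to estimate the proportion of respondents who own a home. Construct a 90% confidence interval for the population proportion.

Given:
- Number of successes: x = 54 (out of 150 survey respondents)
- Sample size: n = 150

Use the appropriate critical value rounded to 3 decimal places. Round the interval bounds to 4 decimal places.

Sample proportion: p̂ = 54/150 = 0.360000

Check conditions for normal approximation:
  np̂ = 54 ≥ 10 ✓
  n(1-p̂) = 96 ≥ 10 ✓

The sample is large enough, so use a z-interval (normal approximation) for the proportion.

For 90% confidence, z* = 1.645 (from standard normal table)

Standard error: SE = √(p̂(1-p̂)/n) = √(0.360000×0.640000/150) = 0.03919184

Margin of error: E = z* × SE = 1.645 × 0.03919184 = 0.064471

Z-interval: p̂ ± E = 0.360000 ± 0.064471 = (0.295529, 0.424471)

Rounded to 4 decimal places:

(0.2955, 0.4245)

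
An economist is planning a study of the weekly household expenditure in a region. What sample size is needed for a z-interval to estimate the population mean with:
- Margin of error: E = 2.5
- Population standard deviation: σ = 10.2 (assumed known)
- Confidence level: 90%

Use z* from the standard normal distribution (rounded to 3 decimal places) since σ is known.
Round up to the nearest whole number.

Using z* since population σ is known (z-interval formula).

For 90% confidence, z* = 1.645 (from standard normal table)

Sample size formula for z-interval: n = (z*σ/E)²

n = (1.645 × 10.2 / 2.5)²
  = (6.711600)²
  = 45.0456

Round up to the nearest whole number: n = 46

46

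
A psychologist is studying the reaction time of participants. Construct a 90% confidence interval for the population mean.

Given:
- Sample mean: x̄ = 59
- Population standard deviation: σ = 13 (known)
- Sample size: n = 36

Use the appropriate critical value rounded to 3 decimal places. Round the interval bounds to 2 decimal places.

The population standard deviation σ is known, so use a z-interval (standard normal critical value).

For 90% confidence, z* = 1.645 (from standard normal table)

Standard error: SE = σ/√n = 13/√36 = 2.166667

Margin of error: E = z* × SE = 1.645 × 2.166667 = 3.5642

Z-interval: x̄ ± E = 59 ± 3.5642 = (55.4358, 62.5642)

Rounded to 2 decimal places:

(55.44, 62.56)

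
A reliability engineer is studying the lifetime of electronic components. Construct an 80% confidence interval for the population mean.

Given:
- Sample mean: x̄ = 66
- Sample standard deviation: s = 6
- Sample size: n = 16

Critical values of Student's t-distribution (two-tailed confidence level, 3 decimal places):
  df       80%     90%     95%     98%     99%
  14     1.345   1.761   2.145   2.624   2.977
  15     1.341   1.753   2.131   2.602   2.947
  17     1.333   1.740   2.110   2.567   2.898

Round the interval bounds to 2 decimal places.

The population standard deviation σ is unknown (only the sample standard deviation s is given), so use a t-interval with df = n - 1 = 16 - 1 = 15.

For 80% confidence with df = 15, t* = 1.341 (from t-table)

Standard error: SE = s/√n = 6/√16 = 1.500000

Margin of error: E = t* × SE = 1.341 × 1.500000 = 2.0115

T-interval: x̄ ± E = 66 ± 2.0115 = (63.9885, 68.0115)

Rounded to 2 decimal places:

(63.99, 68.01)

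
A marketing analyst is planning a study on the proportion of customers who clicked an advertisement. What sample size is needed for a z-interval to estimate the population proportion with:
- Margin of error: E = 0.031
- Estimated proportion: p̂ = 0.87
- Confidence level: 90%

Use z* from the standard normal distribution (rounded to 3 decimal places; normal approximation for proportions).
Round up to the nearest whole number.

Using z* for proportion z-interval (normal approximation).

For 90% confidence, z* = 1.645 (from standard normal table)

Sample size formula for proportion z-interval: n = z*²p̂(1-p̂)/E²

n = 1.645² × 0.87 × 0.13 / 0.031²
  = 2.706025 × 0.1131 / 0.000961
  = 318.4718

Round up to the nearest whole number: n = 319

319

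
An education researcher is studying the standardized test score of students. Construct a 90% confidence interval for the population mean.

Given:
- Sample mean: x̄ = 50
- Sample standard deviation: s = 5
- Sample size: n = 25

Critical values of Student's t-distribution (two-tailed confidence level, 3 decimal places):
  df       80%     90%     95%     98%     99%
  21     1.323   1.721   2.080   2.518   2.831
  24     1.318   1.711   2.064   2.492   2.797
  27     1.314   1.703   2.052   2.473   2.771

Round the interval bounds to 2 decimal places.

The population standard deviation σ is unknown (only the sample standard deviation s is given), so use a t-interval with df = n - 1 = 25 - 1 = 24.

For 90% confidence with df = 24, t* = 1.711 (from t-table)

Standard error: SE = s/√n = 5/√25 = 1.000000

Margin of error: E = t* × SE = 1.711 × 1.000000 = 1.7110

T-interval: x̄ ± E = 50 ± 1.7110 = (48.2890, 51.7110)

Rounded to 2 decimal places:

(48.29, 51.71)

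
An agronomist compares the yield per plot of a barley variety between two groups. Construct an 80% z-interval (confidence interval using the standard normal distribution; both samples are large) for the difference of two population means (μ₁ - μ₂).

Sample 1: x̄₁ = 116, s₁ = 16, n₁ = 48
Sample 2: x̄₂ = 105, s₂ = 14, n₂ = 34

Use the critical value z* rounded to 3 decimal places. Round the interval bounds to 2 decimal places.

Both samples are large (n₁ = 48 ≥ 30, n₂ = 34 ≥ 30), so a z-interval for the difference of means applies.

Point estimate: x̄₁ - x̄₂ = 116 - 105 = 11

Standard error: SE = √(s₁²/n₁ + s₂²/n₂)
= √(16²/48 + 14²/34)
= √(5.333333 + 5.764706)
= 3.331372

For 80% confidence, z* = 1.282 (from standard normal table)
Margin of error: E = z* × SE = 1.282 × 3.331372 = 4.2708

Z-interval: (x̄₁ - x̄₂) ± E = 11 ± 4.2708 = (6.7292, 15.2708)

Rounded to 2 decimal places:

(6.73, 15.27)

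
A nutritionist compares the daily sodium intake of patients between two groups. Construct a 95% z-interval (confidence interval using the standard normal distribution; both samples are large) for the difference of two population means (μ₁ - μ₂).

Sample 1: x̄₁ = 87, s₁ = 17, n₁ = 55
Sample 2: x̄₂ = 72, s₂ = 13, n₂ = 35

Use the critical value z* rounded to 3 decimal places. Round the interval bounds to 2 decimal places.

Both samples are large (n₁ = 55 ≥ 30, n₂ = 35 ≥ 30), so a z-interval for the difference of means applies.

Point estimate: x̄₁ - x̄₂ = 87 - 72 = 15

Standard error: SE = √(s₁²/n₁ + s₂²/n₂)
= √(17²/55 + 13²/35)
= √(5.254545 + 4.828571)
= 3.175392

For 95% confidence, z* = 1.96 (from standard normal table)
Margin of error: E = z* × SE = 1.96 × 3.175392 = 6.2238

Z-interval: (x̄₁ - x̄₂) ± E = 15 ± 6.2238 = (8.7762, 21.2238)

Rounded to 2 decimal places:

(8.78, 21.22)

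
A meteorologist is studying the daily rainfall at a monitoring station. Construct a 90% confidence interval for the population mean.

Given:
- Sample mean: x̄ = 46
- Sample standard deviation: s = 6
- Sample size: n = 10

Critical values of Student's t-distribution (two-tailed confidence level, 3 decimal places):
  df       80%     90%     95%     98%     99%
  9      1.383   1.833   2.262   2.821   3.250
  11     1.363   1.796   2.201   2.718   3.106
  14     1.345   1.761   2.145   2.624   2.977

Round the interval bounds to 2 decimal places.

The population standard deviation σ is unknown (only the sample standard deviation s is given), so use a t-interval with df = n - 1 = 10 - 1 = 9.

For 90% confidence with df = 9, t* = 1.833 (from t-table)

Standard error: SE = s/√n = 6/√10 = 1.897367

Margin of error: E = t* × SE = 1.833 × 1.897367 = 3.4779

T-interval: x̄ ± E = 46 ± 3.4779 = (42.5221, 49.4779)

Rounded to 2 decimal places:

(42.52, 49.48)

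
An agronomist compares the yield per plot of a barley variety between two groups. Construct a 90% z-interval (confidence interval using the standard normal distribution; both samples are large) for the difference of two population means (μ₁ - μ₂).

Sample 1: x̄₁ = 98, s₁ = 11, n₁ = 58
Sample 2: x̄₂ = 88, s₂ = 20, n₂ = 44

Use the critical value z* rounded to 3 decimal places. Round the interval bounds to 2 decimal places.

Both samples are large (n₁ = 58 ≥ 30, n₂ = 44 ≥ 30), so a z-interval for the difference of means applies.

Point estimate: x̄₁ - x̄₂ = 98 - 88 = 10

Standard error: SE = √(s₁²/n₁ + s₂²/n₂)
= √(11²/58 + 20²/44)
= √(2.086207 + 9.090909)
= 3.343219

For 90% confidence, z* = 1.645 (from standard normal table)
Margin of error: E = z* × SE = 1.645 × 3.343219 = 5.4996

Z-interval: (x̄₁ - x̄₂) ± E = 10 ± 5.4996 = (4.5004, 15.4996)

Rounded to 2 decimal places:

(4.50, 15.50)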